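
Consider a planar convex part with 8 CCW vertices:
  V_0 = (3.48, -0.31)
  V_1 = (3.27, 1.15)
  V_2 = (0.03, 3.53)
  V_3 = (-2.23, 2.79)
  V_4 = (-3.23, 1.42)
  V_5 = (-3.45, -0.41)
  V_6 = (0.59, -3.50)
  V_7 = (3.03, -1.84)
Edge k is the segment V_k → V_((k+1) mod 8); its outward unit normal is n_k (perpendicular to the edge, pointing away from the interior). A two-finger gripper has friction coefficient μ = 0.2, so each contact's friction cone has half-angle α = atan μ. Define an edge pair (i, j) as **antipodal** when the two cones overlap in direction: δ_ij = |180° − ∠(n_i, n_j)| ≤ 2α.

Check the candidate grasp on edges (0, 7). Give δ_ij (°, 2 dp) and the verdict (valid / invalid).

α = atan 0.2 = 11.31°;  2α = 22.62°
edge 0: e_0 = (-0.21, +1.46);  n_0 = (+0.9898, +0.1424)
edge 7: e_7 = (+0.45, +1.53);  n_7 = (+0.9594, -0.2822)
∠(n_0, n_7) = 24.57°
δ = |180° − 24.57°| = 155.43°
155.43° > 2α = 22.62°  →  invalid

δ = 155.43°, invalid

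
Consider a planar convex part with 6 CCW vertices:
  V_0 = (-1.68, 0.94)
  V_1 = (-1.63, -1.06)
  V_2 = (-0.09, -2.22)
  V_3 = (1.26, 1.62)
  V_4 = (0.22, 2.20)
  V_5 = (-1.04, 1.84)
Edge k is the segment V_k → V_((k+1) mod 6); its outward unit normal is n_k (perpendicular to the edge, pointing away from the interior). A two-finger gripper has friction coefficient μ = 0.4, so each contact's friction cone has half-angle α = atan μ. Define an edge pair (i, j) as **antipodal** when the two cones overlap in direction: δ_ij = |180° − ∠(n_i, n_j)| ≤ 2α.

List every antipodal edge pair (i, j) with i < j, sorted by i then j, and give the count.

count = 3; pairs: (0,2), (1,3), (2,5)

α = atan 0.4 = 21.80°;  2α = 43.60°
n_0 = (-0.9997, -0.0250)
n_1 = (-0.6017, -0.7988)
n_2 = (+0.9434, -0.3317)
n_3 = (+0.4871, +0.8734)
n_4 = (-0.2747, +0.9615)
n_5 = (-0.8150, +0.5795)
  (0,1): δ = 128.42°  ·
  (0,2): δ = 20.80°  ✓
  (0,3): δ = 59.42°  ·
  (0,4): δ = 104.51°  ·
  (0,5): δ = 143.15°  ·
  (1,2): δ = 72.38°  ·
  (1,3): δ = 7.84°  ✓
  (1,4): δ = 52.93°  ·
  (1,5): δ = 91.57°  ·
  (2,3): δ = 99.78°  ·
  (2,4): δ = 54.68°  ·
  (2,5): δ = 16.05°  ✓
  (3,4): δ = 134.91°  ·
  (3,5): δ = 96.27°  ·
  (4,5): δ = 141.36°  ·
antipodal pairs: 3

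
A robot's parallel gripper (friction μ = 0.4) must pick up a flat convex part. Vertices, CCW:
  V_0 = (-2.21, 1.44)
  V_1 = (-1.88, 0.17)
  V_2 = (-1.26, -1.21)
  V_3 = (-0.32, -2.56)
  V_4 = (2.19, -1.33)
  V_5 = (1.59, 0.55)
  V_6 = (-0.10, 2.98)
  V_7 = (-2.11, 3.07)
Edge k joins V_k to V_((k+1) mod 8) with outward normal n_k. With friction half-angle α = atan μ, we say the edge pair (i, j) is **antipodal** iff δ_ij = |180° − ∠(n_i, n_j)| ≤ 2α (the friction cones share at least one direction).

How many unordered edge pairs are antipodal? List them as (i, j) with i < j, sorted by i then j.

count = 9; pairs: (0,4), (0,5), (1,4), (1,5), (2,4), (2,5), (3,6), (4,7), (5,7)

α = atan 0.4 = 21.80°;  2α = 43.60°
n_0 = (-0.9679, -0.2515)
n_1 = (-0.9122, -0.4098)
n_2 = (-0.8207, -0.5714)
n_3 = (+0.4400, -0.8980)
n_4 = (+0.9527, +0.3040)
n_5 = (+0.8210, +0.5710)
n_6 = (+0.0447, +0.9990)
n_7 = (-0.9981, +0.0612)
  (0,1): δ = 170.37°  ·
  (0,2): δ = 159.72°  ·
  (0,3): δ = 78.46°  ·
  (0,4): δ = 3.13°  ✓
  (0,5): δ = 20.25°  ✓
  (0,6): δ = 72.87°  ·
  (0,7): δ = 161.92°  ·
  (1,2): δ = 169.34°  ·
  (1,3): δ = 88.09°  ·
  (1,4): δ = 6.49°  ✓
  (1,5): δ = 10.62°  ✓
  (1,6): δ = 63.24°  ·
  (1,7): δ = 152.30°  ·
  (2,3): δ = 98.74°  ·
  (2,4): δ = 17.15°  ✓
  (2,5): δ = 0.03°  ✓
  (2,6): δ = 52.59°  ·
  (2,7): δ = 141.64°  ·
  (3,4): δ = 98.41°  ·
  (3,5): δ = 81.29°  ·
  (3,6): δ = 28.67°  ✓
  (3,7): δ = 60.38°  ·
  (4,5): δ = 162.88°  ·
  (4,6): δ = 110.26°  ·
  (4,7): δ = 21.21°  ✓
  (5,6): δ = 127.38°  ·
  (5,7): δ = 38.33°  ✓
  (6,7): δ = 90.95°  ·
antipodal pairs: 9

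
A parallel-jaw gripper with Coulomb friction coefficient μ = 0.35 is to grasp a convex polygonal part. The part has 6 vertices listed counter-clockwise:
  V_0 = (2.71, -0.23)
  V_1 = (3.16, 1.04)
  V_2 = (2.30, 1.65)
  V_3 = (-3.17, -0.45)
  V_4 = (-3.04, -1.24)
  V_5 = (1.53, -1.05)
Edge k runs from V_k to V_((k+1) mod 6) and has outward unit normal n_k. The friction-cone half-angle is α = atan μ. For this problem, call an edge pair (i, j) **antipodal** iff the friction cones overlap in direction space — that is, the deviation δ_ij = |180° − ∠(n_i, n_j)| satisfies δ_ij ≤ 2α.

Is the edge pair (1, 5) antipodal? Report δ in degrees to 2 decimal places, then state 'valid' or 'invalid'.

δ = 70.14°, invalid

α = atan 0.35 = 19.29°;  2α = 38.58°
edge 1: e_1 = (-0.86, +0.61);  n_1 = (+0.5785, +0.8157)
edge 5: e_5 = (+1.18, +0.82);  n_5 = (+0.5707, -0.8212)
∠(n_1, n_5) = 109.86°
δ = |180° − 109.86°| = 70.14°
70.14° > 2α = 38.58°  →  invalid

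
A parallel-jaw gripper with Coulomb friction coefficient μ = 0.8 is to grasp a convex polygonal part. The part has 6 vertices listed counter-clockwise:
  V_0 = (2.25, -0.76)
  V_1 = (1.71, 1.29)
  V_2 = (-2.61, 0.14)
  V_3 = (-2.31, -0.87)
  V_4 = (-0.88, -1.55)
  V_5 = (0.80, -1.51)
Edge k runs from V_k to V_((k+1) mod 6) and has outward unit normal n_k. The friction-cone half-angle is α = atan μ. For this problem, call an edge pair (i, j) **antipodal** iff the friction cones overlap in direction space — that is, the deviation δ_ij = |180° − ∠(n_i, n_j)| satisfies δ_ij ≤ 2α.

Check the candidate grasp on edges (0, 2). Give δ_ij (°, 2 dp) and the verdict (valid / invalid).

α = atan 0.8 = 38.66°;  2α = 77.32°
edge 0: e_0 = (-0.54, +2.05);  n_0 = (+0.9670, +0.2547)
edge 2: e_2 = (+0.30, -1.01);  n_2 = (-0.9586, -0.2847)
∠(n_0, n_2) = 178.21°
δ = |180° − 178.21°| = 1.79°
1.79° ≤ 2α = 77.32°  →  valid

δ = 1.79°, valid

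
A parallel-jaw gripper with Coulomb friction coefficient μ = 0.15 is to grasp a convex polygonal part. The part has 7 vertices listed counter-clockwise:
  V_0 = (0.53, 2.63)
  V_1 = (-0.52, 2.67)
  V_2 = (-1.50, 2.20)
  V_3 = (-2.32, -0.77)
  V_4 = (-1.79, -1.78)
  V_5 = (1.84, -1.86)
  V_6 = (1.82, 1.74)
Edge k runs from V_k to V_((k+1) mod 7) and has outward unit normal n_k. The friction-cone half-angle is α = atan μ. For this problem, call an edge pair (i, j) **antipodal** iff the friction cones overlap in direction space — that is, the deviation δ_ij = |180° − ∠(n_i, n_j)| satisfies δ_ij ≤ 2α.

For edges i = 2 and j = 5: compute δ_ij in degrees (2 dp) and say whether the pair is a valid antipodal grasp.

δ = 15.75°, valid

α = atan 0.15 = 8.53°;  2α = 17.06°
edge 2: e_2 = (-0.82, -2.97);  n_2 = (-0.9639, +0.2661)
edge 5: e_5 = (-0.02, +3.60);  n_5 = (+1.0000, +0.0056)
∠(n_2, n_5) = 164.25°
δ = |180° − 164.25°| = 15.75°
15.75° ≤ 2α = 17.06°  →  valid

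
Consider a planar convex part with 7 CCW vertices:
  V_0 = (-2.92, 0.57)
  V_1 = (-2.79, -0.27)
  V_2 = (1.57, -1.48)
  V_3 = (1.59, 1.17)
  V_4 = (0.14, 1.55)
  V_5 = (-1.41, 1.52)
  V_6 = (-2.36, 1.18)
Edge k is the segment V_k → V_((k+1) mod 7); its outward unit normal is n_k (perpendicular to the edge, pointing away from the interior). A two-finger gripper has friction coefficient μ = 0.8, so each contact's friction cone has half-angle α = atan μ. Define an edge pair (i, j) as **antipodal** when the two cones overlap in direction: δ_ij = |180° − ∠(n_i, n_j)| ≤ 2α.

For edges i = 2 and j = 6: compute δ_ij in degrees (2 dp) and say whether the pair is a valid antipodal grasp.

α = atan 0.8 = 38.66°;  2α = 77.32°
edge 2: e_2 = (+0.02, +2.65);  n_2 = (+1.0000, -0.0075)
edge 6: e_6 = (-0.56, -0.61);  n_6 = (-0.7367, +0.6763)
∠(n_2, n_6) = 137.88°
δ = |180° − 137.88°| = 42.12°
42.12° ≤ 2α = 77.32°  →  valid

δ = 42.12°, valid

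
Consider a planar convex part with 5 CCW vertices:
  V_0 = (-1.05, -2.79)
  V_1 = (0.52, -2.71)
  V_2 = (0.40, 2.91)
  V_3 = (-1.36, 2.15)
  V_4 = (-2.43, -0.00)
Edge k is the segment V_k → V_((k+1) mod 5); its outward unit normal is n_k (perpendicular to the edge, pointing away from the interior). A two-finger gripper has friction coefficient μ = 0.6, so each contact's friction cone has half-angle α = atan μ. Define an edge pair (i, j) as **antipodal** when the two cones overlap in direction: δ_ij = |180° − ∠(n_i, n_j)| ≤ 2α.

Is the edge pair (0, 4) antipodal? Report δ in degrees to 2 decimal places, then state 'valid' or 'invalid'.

α = atan 0.6 = 30.96°;  2α = 61.93°
edge 0: e_0 = (+1.57, +0.08);  n_0 = (+0.0509, -0.9987)
edge 4: e_4 = (+1.38, -2.79);  n_4 = (-0.8963, -0.4434)
∠(n_0, n_4) = 66.60°
δ = |180° − 66.60°| = 113.40°
113.40° > 2α = 61.93°  →  invalid

δ = 113.40°, invalid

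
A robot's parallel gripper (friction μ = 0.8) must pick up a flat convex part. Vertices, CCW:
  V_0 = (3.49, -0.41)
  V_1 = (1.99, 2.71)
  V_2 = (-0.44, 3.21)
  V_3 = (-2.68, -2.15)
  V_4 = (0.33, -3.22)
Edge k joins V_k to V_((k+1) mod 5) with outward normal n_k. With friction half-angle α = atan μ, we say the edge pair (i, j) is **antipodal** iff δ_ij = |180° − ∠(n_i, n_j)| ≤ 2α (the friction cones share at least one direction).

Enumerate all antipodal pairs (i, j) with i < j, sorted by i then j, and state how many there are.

count = 5; pairs: (0,2), (0,3), (1,3), (1,4), (2,4)

α = atan 0.8 = 38.66°;  2α = 77.32°
n_0 = (+0.9013, +0.4333)
n_1 = (+0.2015, +0.9795)
n_2 = (-0.9227, +0.3856)
n_3 = (-0.3349, -0.9422)
n_4 = (+0.6645, -0.7473)
  (0,1): δ = 127.30°  ·
  (0,2): δ = 48.36°  ✓
  (0,3): δ = 44.75°  ✓
  (0,4): δ = 105.97°  ·
  (1,2): δ = 101.05°  ·
  (1,3): δ = 7.94°  ✓
  (1,4): δ = 53.27°  ✓
  (2,3): δ = 86.89°  ·
  (2,4): δ = 25.67°  ✓
  (3,4): δ = 118.79°  ·
antipodal pairs: 5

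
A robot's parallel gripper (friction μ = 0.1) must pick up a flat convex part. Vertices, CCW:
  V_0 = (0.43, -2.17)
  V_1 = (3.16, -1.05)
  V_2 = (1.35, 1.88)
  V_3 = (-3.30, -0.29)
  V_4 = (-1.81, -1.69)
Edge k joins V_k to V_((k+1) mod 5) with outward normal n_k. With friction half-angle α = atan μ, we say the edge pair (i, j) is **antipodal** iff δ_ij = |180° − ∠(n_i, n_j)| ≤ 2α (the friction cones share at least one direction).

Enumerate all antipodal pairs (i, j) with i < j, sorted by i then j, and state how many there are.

α = atan 0.1 = 5.71°;  2α = 11.42°
n_0 = (+0.3796, -0.9252)
n_1 = (+0.8508, +0.5256)
n_2 = (-0.4229, +0.9062)
n_3 = (-0.6848, -0.7288)
n_4 = (-0.2095, -0.9778)
  (0,1): δ = 80.60°  ·
  (0,2): δ = 2.71°  ✓
  (0,3): δ = 114.48°  ·
  (0,4): δ = 145.60°  ·
  (1,2): δ = 96.69°  ·
  (1,3): δ = 15.08°  ·
  (1,4): δ = 46.20°  ·
  (2,3): δ = 68.23°  ·
  (2,4): δ = 37.11°  ·
  (3,4): δ = 148.88°  ·
antipodal pairs: 1

count = 1; pairs: (0,2)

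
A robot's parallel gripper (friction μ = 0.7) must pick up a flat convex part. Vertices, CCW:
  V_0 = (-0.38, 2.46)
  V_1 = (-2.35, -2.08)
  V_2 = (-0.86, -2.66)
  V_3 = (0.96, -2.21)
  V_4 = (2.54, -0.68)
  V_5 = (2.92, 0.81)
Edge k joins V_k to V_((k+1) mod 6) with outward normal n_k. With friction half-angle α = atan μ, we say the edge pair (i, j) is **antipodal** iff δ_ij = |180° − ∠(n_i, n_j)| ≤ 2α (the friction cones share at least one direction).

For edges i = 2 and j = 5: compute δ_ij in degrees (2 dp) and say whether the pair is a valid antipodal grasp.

δ = 40.45°, valid

α = atan 0.7 = 34.99°;  2α = 69.98°
edge 2: e_2 = (+1.82, +0.45);  n_2 = (+0.2400, -0.9708)
edge 5: e_5 = (-3.30, +1.65);  n_5 = (+0.4472, +0.8944)
∠(n_2, n_5) = 139.55°
δ = |180° − 139.55°| = 40.45°
40.45° ≤ 2α = 69.98°  →  valid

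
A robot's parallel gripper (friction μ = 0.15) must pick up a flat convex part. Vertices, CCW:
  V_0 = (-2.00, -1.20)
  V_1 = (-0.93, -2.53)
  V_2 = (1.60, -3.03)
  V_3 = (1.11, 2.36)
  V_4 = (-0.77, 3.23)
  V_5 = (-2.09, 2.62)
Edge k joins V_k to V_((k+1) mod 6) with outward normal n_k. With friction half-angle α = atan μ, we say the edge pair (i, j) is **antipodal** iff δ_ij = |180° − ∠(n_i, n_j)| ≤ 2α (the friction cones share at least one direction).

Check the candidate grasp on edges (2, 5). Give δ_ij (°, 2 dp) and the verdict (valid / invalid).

α = atan 0.15 = 8.53°;  2α = 17.06°
edge 2: e_2 = (-0.49, +5.39);  n_2 = (+0.9959, +0.0905)
edge 5: e_5 = (+0.09, -3.82);  n_5 = (-0.9997, -0.0236)
∠(n_2, n_5) = 176.16°
δ = |180° − 176.16°| = 3.84°
3.84° ≤ 2α = 17.06°  →  valid

δ = 3.84°, valid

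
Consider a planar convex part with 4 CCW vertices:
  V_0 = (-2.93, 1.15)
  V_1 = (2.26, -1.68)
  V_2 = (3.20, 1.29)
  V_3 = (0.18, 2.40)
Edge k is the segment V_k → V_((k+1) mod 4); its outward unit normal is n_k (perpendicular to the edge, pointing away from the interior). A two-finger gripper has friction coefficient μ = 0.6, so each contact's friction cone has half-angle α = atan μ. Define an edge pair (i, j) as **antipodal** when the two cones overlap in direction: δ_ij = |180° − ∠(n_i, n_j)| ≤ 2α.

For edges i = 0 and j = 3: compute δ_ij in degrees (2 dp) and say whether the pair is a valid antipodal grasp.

δ = 50.50°, valid

α = atan 0.6 = 30.96°;  2α = 61.93°
edge 0: e_0 = (+5.19, -2.83);  n_0 = (-0.4787, -0.8780)
edge 3: e_3 = (-3.11, -1.25);  n_3 = (-0.3729, +0.9279)
∠(n_0, n_3) = 129.50°
δ = |180° − 129.50°| = 50.50°
50.50° ≤ 2α = 61.93°  →  valid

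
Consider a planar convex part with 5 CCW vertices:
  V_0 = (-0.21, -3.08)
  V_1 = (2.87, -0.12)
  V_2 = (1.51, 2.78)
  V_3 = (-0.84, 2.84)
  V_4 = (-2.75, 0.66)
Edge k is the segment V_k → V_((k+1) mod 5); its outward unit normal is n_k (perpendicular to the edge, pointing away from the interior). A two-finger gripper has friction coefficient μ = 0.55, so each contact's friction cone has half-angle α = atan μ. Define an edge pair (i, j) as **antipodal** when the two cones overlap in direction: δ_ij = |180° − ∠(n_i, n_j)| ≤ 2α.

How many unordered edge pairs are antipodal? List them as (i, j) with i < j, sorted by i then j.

count = 4; pairs: (0,2), (0,3), (1,4), (2,4)

α = atan 0.55 = 28.81°;  2α = 57.62°
n_0 = (+0.6929, -0.7210)
n_1 = (+0.9054, +0.4246)
n_2 = (+0.0255, +0.9997)
n_3 = (-0.7521, +0.6590)
n_4 = (-0.8273, -0.5618)
  (0,1): δ = 108.74°  ·
  (0,2): δ = 45.32°  ✓
  (0,3): δ = 4.92°  ✓
  (0,4): δ = 80.32°  ·
  (1,2): δ = 116.59°  ·
  (1,3): δ = 66.35°  ·
  (1,4): δ = 9.06°  ✓
  (2,3): δ = 129.76°  ·
  (2,4): δ = 54.36°  ✓
  (3,4): δ = 104.59°  ·
antipodal pairs: 4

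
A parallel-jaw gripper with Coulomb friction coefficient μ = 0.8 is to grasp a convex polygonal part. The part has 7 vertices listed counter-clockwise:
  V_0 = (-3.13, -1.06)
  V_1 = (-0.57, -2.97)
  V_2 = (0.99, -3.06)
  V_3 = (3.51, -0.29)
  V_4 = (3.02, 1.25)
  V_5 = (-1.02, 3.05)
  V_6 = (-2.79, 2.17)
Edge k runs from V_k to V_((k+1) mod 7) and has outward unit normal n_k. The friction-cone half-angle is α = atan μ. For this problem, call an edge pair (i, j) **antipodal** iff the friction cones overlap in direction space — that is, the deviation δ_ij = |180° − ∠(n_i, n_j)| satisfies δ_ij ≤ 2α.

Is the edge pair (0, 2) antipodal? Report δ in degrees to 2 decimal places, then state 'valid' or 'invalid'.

α = atan 0.8 = 38.66°;  2α = 77.32°
edge 0: e_0 = (+2.56, -1.91);  n_0 = (-0.5980, -0.8015)
edge 2: e_2 = (+2.52, +2.77);  n_2 = (+0.7397, -0.6729)
∠(n_0, n_2) = 84.43°
δ = |180° − 84.43°| = 95.57°
95.57° > 2α = 77.32°  →  invalid

δ = 95.57°, invalid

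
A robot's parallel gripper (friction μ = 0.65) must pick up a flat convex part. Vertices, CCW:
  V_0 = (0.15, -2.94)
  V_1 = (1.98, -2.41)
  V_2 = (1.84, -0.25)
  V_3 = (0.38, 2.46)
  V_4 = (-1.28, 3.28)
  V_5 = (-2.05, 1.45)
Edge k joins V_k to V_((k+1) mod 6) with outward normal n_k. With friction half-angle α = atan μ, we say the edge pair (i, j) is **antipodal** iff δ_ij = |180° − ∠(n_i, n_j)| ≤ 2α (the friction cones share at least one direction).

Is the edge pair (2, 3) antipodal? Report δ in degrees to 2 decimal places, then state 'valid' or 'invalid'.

δ = 144.60°, invalid

α = atan 0.65 = 33.02°;  2α = 66.05°
edge 2: e_2 = (-1.46, +2.71);  n_2 = (+0.8804, +0.4743)
edge 3: e_3 = (-1.66, +0.82);  n_3 = (+0.4429, +0.8966)
∠(n_2, n_3) = 35.40°
δ = |180° − 35.40°| = 144.60°
144.60° > 2α = 66.05°  →  invalid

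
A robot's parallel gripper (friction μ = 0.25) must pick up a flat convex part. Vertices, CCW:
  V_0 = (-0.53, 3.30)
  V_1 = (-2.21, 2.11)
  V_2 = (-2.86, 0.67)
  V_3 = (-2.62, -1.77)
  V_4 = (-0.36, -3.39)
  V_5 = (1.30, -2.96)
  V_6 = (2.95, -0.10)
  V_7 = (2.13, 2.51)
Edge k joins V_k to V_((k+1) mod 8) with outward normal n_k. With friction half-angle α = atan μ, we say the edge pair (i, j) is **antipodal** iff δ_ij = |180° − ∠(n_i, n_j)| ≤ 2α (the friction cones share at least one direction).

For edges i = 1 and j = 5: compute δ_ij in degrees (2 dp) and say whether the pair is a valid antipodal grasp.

δ = 5.69°, valid

α = atan 0.25 = 14.04°;  2α = 28.07°
edge 1: e_1 = (-0.65, -1.44);  n_1 = (-0.9114, +0.4114)
edge 5: e_5 = (+1.65, +2.86);  n_5 = (+0.8662, -0.4997)
∠(n_1, n_5) = 174.31°
δ = |180° − 174.31°| = 5.69°
5.69° ≤ 2α = 28.07°  →  valid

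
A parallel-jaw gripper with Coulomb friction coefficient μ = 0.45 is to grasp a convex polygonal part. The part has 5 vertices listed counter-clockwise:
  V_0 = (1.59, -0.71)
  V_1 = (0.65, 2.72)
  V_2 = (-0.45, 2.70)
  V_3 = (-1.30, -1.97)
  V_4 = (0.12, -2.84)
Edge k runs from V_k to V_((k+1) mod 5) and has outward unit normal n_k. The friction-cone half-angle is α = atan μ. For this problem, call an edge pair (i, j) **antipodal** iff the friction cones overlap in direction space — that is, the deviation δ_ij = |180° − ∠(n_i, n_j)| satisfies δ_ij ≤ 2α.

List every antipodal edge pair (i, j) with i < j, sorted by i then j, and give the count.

count = 4; pairs: (0,2), (0,3), (1,3), (2,4)

α = atan 0.45 = 24.23°;  2α = 48.46°
n_0 = (+0.9644, +0.2643)
n_1 = (-0.0182, +0.9998)
n_2 = (-0.9838, +0.1791)
n_3 = (-0.5224, -0.8527)
n_4 = (+0.8230, -0.5680)
  (0,1): δ = 104.28°  ·
  (0,2): δ = 25.64°  ✓
  (0,3): δ = 43.18°  ✓
  (0,4): δ = 130.06°  ·
  (1,2): δ = 101.36°  ·
  (1,3): δ = 32.54°  ✓
  (1,4): δ = 54.35°  ·
  (2,3): δ = 111.18°  ·
  (2,4): δ = 24.30°  ✓
  (3,4): δ = 93.12°  ·
antipodal pairs: 4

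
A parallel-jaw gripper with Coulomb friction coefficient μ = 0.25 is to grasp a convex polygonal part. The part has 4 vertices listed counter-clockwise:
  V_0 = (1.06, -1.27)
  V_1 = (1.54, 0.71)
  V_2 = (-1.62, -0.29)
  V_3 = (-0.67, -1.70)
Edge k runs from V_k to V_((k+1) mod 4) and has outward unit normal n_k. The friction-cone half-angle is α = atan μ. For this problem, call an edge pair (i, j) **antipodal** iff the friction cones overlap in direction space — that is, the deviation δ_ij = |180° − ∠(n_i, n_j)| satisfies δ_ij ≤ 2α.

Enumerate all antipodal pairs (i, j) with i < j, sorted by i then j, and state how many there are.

α = atan 0.25 = 14.04°;  2α = 28.07°
n_0 = (+0.9719, -0.2356)
n_1 = (-0.3017, +0.9534)
n_2 = (-0.8293, -0.5588)
n_3 = (+0.2412, -0.9705)
  (0,1): δ = 58.81°  ·
  (0,2): δ = 47.60°  ·
  (0,3): δ = 117.59°  ·
  (1,2): δ = 73.59°  ·
  (1,3): δ = 3.60°  ✓
  (2,3): δ = 110.01°  ·
antipodal pairs: 1

count = 1; pairs: (1,3)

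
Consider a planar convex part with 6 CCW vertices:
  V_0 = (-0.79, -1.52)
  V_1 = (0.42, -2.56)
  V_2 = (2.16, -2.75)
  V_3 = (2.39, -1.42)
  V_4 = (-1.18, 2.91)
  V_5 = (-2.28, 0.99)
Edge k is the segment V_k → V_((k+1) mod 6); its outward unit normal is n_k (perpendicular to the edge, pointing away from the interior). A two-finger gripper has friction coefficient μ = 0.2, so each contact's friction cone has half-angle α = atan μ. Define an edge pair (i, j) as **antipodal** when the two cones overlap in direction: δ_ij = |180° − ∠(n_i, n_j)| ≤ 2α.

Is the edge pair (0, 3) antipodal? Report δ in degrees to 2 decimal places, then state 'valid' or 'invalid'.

δ = 9.82°, valid

α = atan 0.2 = 11.31°;  2α = 22.62°
edge 0: e_0 = (+1.21, -1.04);  n_0 = (-0.6518, -0.7584)
edge 3: e_3 = (-3.57, +4.33);  n_3 = (+0.7716, +0.6361)
∠(n_0, n_3) = 170.18°
δ = |180° − 170.18°| = 9.82°
9.82° ≤ 2α = 22.62°  →  valid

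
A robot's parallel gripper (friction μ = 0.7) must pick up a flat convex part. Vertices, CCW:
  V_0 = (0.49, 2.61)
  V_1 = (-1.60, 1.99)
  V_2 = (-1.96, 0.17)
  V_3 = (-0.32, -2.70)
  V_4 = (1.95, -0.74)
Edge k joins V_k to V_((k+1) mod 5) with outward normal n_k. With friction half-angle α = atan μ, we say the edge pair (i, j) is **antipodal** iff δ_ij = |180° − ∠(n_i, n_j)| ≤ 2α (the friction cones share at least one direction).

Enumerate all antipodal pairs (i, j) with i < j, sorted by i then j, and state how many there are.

α = atan 0.7 = 34.99°;  2α = 69.98°
n_0 = (-0.2844, +0.9587)
n_1 = (-0.9810, +0.1940)
n_2 = (-0.8682, -0.4961)
n_3 = (+0.6535, -0.7569)
n_4 = (+0.9167, +0.3995)
  (0,1): δ = 117.71°  ·
  (0,2): δ = 76.78°  ·
  (0,3): δ = 24.29°  ✓
  (0,4): δ = 97.03°  ·
  (1,2): δ = 139.07°  ·
  (1,3): δ = 38.00°  ✓
  (1,4): δ = 34.74°  ✓
  (2,3): δ = 78.94°  ·
  (2,4): δ = 6.20°  ✓
  (3,4): δ = 107.26°  ·
antipodal pairs: 4

count = 4; pairs: (0,3), (1,3), (1,4), (2,4)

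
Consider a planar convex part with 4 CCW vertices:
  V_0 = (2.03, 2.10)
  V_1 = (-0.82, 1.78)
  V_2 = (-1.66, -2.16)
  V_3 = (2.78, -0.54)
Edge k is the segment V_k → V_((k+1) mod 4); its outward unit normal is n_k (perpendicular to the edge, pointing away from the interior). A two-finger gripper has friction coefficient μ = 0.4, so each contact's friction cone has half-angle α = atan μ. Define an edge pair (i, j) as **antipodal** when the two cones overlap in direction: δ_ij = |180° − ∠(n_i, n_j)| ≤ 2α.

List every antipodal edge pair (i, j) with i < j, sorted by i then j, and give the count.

count = 2; pairs: (0,2), (1,3)

α = atan 0.4 = 21.80°;  2α = 43.60°
n_0 = (-0.1116, +0.9938)
n_1 = (-0.9780, +0.2085)
n_2 = (+0.3428, -0.9394)
n_3 = (+0.9619, +0.2733)
  (0,1): δ = 108.44°  ·
  (0,2): δ = 13.64°  ✓
  (0,3): δ = 99.45°  ·
  (1,2): δ = 57.92°  ·
  (1,3): δ = 27.89°  ✓
  (2,3): δ = 94.19°  ·
antipodal pairs: 2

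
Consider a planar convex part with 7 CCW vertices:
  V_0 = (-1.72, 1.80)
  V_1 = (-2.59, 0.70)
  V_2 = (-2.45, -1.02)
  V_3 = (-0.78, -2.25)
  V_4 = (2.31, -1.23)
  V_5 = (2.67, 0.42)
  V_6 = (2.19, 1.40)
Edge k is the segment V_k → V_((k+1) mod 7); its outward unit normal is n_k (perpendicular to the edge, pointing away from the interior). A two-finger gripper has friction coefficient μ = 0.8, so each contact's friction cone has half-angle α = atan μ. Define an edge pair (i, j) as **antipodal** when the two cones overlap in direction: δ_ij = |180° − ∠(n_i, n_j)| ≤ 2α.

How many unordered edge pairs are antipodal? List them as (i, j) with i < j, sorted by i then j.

α = atan 0.8 = 38.66°;  2α = 77.32°
n_0 = (-0.7843, +0.6203)
n_1 = (-0.9967, -0.0811)
n_2 = (-0.5930, -0.8052)
n_3 = (+0.3135, -0.9496)
n_4 = (+0.9770, -0.2132)
n_5 = (+0.8981, +0.4399)
n_6 = (+0.1018, +0.9948)
  (0,1): δ = 137.01°  ·
  (0,2): δ = 88.03°  ·
  (0,3): δ = 33.39°  ✓
  (0,4): δ = 26.03°  ✓
  (0,5): δ = 64.44°  ✓
  (0,6): δ = 122.50°  ·
  (1,2): δ = 131.03°  ·
  (1,3): δ = 76.39°  ✓
  (1,4): δ = 16.96°  ✓
  (1,5): δ = 21.44°  ✓
  (1,6): δ = 79.51°  ·
  (2,3): δ = 125.36°  ·
  (2,4): δ = 65.94°  ✓
  (2,5): δ = 27.53°  ✓
  (2,6): δ = 30.53°  ✓
  (3,4): δ = 120.58°  ·
  (3,5): δ = 82.17°  ·
  (3,6): δ = 24.11°  ✓
  (4,5): δ = 141.60°  ·
  (4,6): δ = 83.53°  ·
  (5,6): δ = 121.94°  ·
antipodal pairs: 10

count = 10; pairs: (0,3), (0,4), (0,5), (1,3), (1,4), (1,5), (2,4), (2,5), (2,6), (3,6)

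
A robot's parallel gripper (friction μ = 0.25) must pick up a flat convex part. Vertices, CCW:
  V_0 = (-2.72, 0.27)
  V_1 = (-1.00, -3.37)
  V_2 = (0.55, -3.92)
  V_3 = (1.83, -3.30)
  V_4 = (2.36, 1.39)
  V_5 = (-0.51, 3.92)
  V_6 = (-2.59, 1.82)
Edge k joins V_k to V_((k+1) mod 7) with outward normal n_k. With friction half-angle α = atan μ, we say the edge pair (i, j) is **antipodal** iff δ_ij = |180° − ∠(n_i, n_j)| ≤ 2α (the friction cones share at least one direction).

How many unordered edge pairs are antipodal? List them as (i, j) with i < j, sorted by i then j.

count = 4; pairs: (0,4), (1,4), (2,5), (3,6)

α = atan 0.25 = 14.04°;  2α = 28.07°
n_0 = (-0.9041, -0.4272)
n_1 = (-0.3344, -0.9424)
n_2 = (+0.4359, -0.9000)
n_3 = (+0.9937, -0.1123)
n_4 = (+0.6613, +0.7501)
n_5 = (-0.7105, +0.7037)
n_6 = (-0.9965, +0.0836)
  (0,1): δ = 134.83°  ·
  (0,2): δ = 89.45°  ·
  (0,3): δ = 31.74°  ·
  (0,4): δ = 23.31°  ✓
  (0,5): δ = 109.98°  ·
  (0,6): δ = 149.91°  ·
  (1,2): δ = 134.62°  ·
  (1,3): δ = 76.91°  ·
  (1,4): δ = 21.86°  ✓
  (1,5): δ = 64.81°  ·
  (1,6): δ = 104.74°  ·
  (2,3): δ = 122.29°  ·
  (2,4): δ = 67.24°  ·
  (2,5): δ = 19.43°  ✓
  (2,6): δ = 59.36°  ·
  (3,4): δ = 124.95°  ·
  (3,5): δ = 38.28°  ·
  (3,6): δ = 1.65°  ✓
  (4,5): δ = 93.33°  ·
  (4,6): δ = 53.40°  ·
  (5,6): δ = 140.07°  ·
antipodal pairs: 4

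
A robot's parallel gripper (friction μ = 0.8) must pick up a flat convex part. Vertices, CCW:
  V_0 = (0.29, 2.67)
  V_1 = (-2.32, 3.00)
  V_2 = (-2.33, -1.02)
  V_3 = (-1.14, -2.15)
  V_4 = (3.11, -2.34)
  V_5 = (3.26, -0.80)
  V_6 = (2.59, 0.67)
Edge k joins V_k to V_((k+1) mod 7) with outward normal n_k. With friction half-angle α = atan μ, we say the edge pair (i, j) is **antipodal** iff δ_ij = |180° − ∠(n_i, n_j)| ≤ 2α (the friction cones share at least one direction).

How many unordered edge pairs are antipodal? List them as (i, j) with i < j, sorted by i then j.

count = 10; pairs: (0,2), (0,3), (1,4), (1,5), (1,6), (2,4), (2,5), (2,6), (3,5), (3,6)

α = atan 0.8 = 38.66°;  2α = 77.32°
n_0 = (+0.1254, +0.9921)
n_1 = (-1.0000, +0.0025)
n_2 = (-0.6886, -0.7252)
n_3 = (-0.0447, -0.9990)
n_4 = (+0.9953, -0.0969)
n_5 = (+0.9099, +0.4147)
n_6 = (+0.6562, +0.7546)
  (0,1): δ = 82.94°  ·
  (0,2): δ = 36.31°  ✓
  (0,3): δ = 4.65°  ✓
  (0,4): δ = 91.64°  ·
  (0,5): δ = 121.71°  ·
  (0,6): δ = 146.20°  ·
  (1,2): δ = 133.38°  ·
  (1,3): δ = 92.42°  ·
  (1,4): δ = 5.42°  ✓
  (1,5): δ = 24.65°  ✓
  (1,6): δ = 49.13°  ✓
  (2,3): δ = 139.04°  ·
  (2,4): δ = 52.04°  ✓
  (2,5): δ = 21.98°  ✓
  (2,6): δ = 2.51°  ✓
  (3,4): δ = 93.00°  ·
  (3,5): δ = 62.94°  ✓
  (3,6): δ = 38.45°  ✓
  (4,5): δ = 149.93°  ·
  (4,6): δ = 125.45°  ·
  (5,6): δ = 155.51°  ·
antipodal pairs: 10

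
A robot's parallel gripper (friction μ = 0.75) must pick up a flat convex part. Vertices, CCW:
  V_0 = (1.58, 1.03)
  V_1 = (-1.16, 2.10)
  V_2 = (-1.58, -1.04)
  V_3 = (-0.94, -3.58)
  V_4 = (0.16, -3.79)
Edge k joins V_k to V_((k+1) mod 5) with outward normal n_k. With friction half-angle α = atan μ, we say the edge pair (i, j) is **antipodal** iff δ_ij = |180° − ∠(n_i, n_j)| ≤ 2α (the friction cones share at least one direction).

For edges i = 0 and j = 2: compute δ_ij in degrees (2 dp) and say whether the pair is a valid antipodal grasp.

α = atan 0.75 = 36.87°;  2α = 73.74°
edge 0: e_0 = (-2.74, +1.07);  n_0 = (+0.3638, +0.9315)
edge 2: e_2 = (+0.64, -2.54);  n_2 = (-0.9697, -0.2443)
∠(n_0, n_2) = 125.47°
δ = |180° − 125.47°| = 54.53°
54.53° ≤ 2α = 73.74°  →  valid

δ = 54.53°, valid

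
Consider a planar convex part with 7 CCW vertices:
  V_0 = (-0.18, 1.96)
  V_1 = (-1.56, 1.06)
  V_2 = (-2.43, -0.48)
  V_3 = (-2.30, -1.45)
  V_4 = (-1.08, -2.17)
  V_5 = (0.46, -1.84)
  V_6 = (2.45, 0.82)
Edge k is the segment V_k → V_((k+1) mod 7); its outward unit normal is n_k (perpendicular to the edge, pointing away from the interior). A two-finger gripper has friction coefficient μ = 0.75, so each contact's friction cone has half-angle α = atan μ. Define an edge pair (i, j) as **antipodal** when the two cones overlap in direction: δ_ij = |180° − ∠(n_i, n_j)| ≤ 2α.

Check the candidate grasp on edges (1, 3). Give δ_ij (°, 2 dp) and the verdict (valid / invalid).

δ = 91.08°, invalid

α = atan 0.75 = 36.87°;  2α = 73.74°
edge 1: e_1 = (-0.87, -1.54);  n_1 = (-0.8707, +0.4919)
edge 3: e_3 = (+1.22, -0.72);  n_3 = (-0.5083, -0.8612)
∠(n_1, n_3) = 88.92°
δ = |180° − 88.92°| = 91.08°
91.08° > 2α = 73.74°  →  invalid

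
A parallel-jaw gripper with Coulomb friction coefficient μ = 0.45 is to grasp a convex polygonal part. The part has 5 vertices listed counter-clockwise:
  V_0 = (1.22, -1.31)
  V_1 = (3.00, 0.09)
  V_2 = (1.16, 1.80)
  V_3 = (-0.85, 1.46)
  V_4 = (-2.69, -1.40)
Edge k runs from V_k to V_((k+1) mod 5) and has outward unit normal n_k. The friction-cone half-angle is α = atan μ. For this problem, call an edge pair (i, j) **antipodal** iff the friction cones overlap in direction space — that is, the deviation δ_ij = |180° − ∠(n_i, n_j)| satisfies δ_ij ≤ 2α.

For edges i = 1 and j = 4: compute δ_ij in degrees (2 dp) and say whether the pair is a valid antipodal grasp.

α = atan 0.45 = 24.23°;  2α = 48.46°
edge 1: e_1 = (-1.84, +1.71);  n_1 = (+0.6808, +0.7325)
edge 4: e_4 = (+3.91, +0.09);  n_4 = (+0.0230, -0.9997)
∠(n_1, n_4) = 135.78°
δ = |180° − 135.78°| = 44.22°
44.22° ≤ 2α = 48.46°  →  valid

δ = 44.22°, valid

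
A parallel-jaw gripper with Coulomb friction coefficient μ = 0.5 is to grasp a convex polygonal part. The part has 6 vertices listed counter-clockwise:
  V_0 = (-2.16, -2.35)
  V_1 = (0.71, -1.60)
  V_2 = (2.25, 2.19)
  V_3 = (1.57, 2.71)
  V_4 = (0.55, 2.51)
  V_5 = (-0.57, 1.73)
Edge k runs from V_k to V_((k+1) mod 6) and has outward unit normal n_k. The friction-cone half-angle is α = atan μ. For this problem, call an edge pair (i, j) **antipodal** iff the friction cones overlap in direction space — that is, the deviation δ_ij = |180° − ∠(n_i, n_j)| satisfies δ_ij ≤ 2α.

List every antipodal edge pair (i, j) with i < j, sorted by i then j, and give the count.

α = atan 0.5 = 26.57°;  2α = 53.13°
n_0 = (+0.2528, -0.9675)
n_1 = (+0.9264, -0.3764)
n_2 = (+0.6075, +0.7944)
n_3 = (-0.1924, +0.9813)
n_4 = (-0.5715, +0.8206)
n_5 = (-0.9317, +0.3631)
  (0,1): δ = 126.76°  ·
  (0,2): δ = 52.05°  ✓
  (0,3): δ = 3.55°  ✓
  (0,4): δ = 20.21°  ✓
  (0,5): δ = 54.06°  ·
  (1,2): δ = 105.29°  ·
  (1,3): δ = 56.79°  ·
  (1,4): δ = 33.03°  ✓
  (1,5): δ = 0.82°  ✓
  (2,3): δ = 131.50°  ·
  (2,4): δ = 107.74°  ·
  (2,5): δ = 73.89°  ·
  (3,4): δ = 156.24°  ·
  (3,5): δ = 122.38°  ·
  (4,5): δ = 146.15°  ·
antipodal pairs: 5

count = 5; pairs: (0,2), (0,3), (0,4), (1,4), (1,5)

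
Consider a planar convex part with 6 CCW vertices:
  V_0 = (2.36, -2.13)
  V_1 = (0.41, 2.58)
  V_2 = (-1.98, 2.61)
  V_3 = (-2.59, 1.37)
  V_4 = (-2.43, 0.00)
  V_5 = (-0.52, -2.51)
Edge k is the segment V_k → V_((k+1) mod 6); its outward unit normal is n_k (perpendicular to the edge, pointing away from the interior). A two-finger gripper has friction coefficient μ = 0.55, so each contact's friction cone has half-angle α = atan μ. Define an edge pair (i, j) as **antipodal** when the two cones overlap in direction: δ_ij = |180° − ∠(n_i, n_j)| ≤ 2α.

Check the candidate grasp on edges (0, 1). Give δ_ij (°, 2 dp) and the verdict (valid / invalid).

δ = 113.21°, invalid

α = atan 0.55 = 28.81°;  2α = 57.62°
edge 0: e_0 = (-1.95, +4.71);  n_0 = (+0.9239, +0.3825)
edge 1: e_1 = (-2.39, +0.03);  n_1 = (+0.0126, +0.9999)
∠(n_0, n_1) = 66.79°
δ = |180° − 66.79°| = 113.21°
113.21° > 2α = 57.62°  →  invalid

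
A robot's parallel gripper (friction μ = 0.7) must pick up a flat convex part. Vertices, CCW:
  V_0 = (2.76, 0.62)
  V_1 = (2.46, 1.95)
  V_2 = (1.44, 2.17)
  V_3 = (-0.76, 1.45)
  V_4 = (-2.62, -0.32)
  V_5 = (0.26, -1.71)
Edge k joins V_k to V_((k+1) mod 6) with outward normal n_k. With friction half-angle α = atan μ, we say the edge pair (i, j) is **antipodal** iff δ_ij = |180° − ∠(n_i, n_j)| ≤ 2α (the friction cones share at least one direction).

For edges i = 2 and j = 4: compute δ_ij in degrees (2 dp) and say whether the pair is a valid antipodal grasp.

α = atan 0.7 = 34.99°;  2α = 69.98°
edge 2: e_2 = (-2.20, -0.72);  n_2 = (-0.3110, +0.9504)
edge 4: e_4 = (+2.88, -1.39);  n_4 = (-0.4347, -0.9006)
∠(n_2, n_4) = 136.11°
δ = |180° − 136.11°| = 43.89°
43.89° ≤ 2α = 69.98°  →  valid

δ = 43.89°, valid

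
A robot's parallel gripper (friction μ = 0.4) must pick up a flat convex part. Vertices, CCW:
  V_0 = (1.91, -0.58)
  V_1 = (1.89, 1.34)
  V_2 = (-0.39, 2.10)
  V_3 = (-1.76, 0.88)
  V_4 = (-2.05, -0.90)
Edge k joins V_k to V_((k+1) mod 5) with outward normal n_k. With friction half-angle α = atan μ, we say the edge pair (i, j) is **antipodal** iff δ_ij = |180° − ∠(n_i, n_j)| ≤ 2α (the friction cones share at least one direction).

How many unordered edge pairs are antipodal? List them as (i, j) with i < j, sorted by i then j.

count = 3; pairs: (0,3), (1,4), (2,4)

α = atan 0.4 = 21.80°;  2α = 43.60°
n_0 = (+0.9999, +0.0104)
n_1 = (+0.3162, +0.9487)
n_2 = (-0.6650, +0.7468)
n_3 = (-0.9870, +0.1608)
n_4 = (+0.0805, -0.9968)
  (0,1): δ = 109.03°  ·
  (0,2): δ = 48.91°  ·
  (0,3): δ = 9.85°  ✓
  (0,4): δ = 94.02°  ·
  (1,2): δ = 119.88°  ·
  (1,3): δ = 80.82°  ·
  (1,4): δ = 23.05°  ✓
  (2,3): δ = 140.94°  ·
  (2,4): δ = 37.07°  ✓
  (3,4): δ = 76.13°  ·
antipodal pairs: 3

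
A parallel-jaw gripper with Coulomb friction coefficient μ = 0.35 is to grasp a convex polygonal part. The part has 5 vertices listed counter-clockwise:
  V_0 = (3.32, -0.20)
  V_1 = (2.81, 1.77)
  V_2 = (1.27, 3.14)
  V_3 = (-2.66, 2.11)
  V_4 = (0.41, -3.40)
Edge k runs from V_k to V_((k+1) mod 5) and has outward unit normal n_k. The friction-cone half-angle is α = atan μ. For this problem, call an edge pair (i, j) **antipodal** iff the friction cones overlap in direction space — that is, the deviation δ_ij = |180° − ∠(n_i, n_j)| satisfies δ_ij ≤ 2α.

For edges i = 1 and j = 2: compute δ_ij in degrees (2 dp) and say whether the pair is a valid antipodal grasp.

α = atan 0.35 = 19.29°;  2α = 38.58°
edge 1: e_1 = (-1.54, +1.37);  n_1 = (+0.6647, +0.7471)
edge 2: e_2 = (-3.93, -1.03);  n_2 = (-0.2535, +0.9673)
∠(n_1, n_2) = 56.34°
δ = |180° − 56.34°| = 123.66°
123.66° > 2α = 38.58°  →  invalid

δ = 123.66°, invalid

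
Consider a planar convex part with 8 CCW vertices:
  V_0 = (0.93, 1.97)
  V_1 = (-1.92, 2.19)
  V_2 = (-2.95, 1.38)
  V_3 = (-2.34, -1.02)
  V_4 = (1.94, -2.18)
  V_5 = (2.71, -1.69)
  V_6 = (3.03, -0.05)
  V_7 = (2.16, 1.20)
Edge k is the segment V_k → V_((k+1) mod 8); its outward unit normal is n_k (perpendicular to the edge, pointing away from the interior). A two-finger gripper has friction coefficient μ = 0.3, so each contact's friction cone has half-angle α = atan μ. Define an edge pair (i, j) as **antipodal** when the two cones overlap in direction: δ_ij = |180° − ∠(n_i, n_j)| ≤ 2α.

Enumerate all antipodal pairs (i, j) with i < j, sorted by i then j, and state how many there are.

count = 5; pairs: (0,3), (1,4), (2,5), (2,6), (3,7)

α = atan 0.3 = 16.70°;  2α = 33.40°
n_0 = (+0.0770, +0.9970)
n_1 = (-0.6182, +0.7861)
n_2 = (-0.9692, -0.2463)
n_3 = (-0.2616, -0.9652)
n_4 = (+0.5369, -0.8437)
n_5 = (+0.9815, -0.1915)
n_6 = (+0.8208, +0.5713)
n_7 = (+0.5306, +0.8476)
  (0,1): δ = 137.40°  ·
  (0,2): δ = 71.33°  ·
  (0,3): δ = 10.75°  ✓
  (0,4): δ = 36.89°  ·
  (0,5): δ = 83.37°  ·
  (0,6): δ = 129.25°  ·
  (0,7): δ = 152.37°  ·
  (1,2): δ = 113.92°  ·
  (1,3): δ = 53.35°  ·
  (1,4): δ = 5.71°  ✓
  (1,5): δ = 40.78°  ·
  (1,6): δ = 86.66°  ·
  (1,7): δ = 109.77°  ·
  (2,3): δ = 119.43°  ·
  (2,4): δ = 71.79°  ·
  (2,5): δ = 25.30°  ✓
  (2,6): δ = 20.58°  ✓
  (2,7): δ = 43.69°  ·
  (3,4): δ = 132.36°  ·
  (3,5): δ = 85.88°  ·
  (3,6): δ = 40.00°  ·
  (3,7): δ = 16.88°  ✓
  (4,5): δ = 133.51°  ·
  (4,6): δ = 87.63°  ·
  (4,7): δ = 64.52°  ·
  (5,6): δ = 134.12°  ·
  (5,7): δ = 111.01°  ·
  (6,7): δ = 156.89°  ·
antipodal pairs: 5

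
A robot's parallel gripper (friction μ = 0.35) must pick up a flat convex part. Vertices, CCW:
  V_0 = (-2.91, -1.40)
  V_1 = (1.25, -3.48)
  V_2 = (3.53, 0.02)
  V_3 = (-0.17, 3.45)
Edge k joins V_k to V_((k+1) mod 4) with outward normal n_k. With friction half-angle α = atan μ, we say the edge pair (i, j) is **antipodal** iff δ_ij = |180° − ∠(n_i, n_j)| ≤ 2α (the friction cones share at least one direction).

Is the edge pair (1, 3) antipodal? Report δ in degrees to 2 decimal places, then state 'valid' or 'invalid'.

α = atan 0.35 = 19.29°;  2α = 38.58°
edge 1: e_1 = (+2.28, +3.50);  n_1 = (+0.8379, -0.5458)
edge 3: e_3 = (-2.74, -4.85);  n_3 = (-0.8707, +0.4919)
∠(n_1, n_3) = 176.38°
δ = |180° − 176.38°| = 3.62°
3.62° ≤ 2α = 38.58°  →  valid

δ = 3.62°, valid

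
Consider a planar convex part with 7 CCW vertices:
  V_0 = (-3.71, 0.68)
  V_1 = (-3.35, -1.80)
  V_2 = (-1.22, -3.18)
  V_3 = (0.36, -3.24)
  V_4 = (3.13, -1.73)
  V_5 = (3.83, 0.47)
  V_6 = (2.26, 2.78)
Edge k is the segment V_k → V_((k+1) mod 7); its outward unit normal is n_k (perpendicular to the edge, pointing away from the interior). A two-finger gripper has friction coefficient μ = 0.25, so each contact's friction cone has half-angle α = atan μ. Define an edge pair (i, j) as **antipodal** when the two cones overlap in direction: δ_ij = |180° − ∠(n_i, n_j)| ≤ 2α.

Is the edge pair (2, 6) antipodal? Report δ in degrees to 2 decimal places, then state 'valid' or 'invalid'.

δ = 21.55°, valid

α = atan 0.25 = 14.04°;  2α = 28.07°
edge 2: e_2 = (+1.58, -0.06);  n_2 = (-0.0379, -0.9993)
edge 6: e_6 = (-5.97, -2.10);  n_6 = (-0.3318, +0.9433)
∠(n_2, n_6) = 158.45°
δ = |180° − 158.45°| = 21.55°
21.55° ≤ 2α = 28.07°  →  valid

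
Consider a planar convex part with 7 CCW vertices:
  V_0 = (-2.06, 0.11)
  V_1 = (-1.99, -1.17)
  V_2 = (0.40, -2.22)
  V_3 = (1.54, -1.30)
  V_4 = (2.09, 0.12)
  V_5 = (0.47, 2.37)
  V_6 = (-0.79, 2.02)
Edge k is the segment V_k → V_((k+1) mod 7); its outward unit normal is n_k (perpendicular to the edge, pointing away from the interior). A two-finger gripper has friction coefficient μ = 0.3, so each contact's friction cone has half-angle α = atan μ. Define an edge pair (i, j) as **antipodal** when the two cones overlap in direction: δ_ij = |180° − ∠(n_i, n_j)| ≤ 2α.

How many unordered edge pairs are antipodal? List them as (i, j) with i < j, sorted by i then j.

α = atan 0.3 = 16.70°;  2α = 33.40°
n_0 = (-0.9985, -0.0546)
n_1 = (-0.4022, -0.9155)
n_2 = (+0.6280, -0.7782)
n_3 = (+0.9325, -0.3612)
n_4 = (+0.8115, +0.5843)
n_5 = (-0.2676, +0.9635)
n_6 = (-0.8327, +0.5537)
  (0,1): δ = 116.85°  ·
  (0,2): δ = 54.23°  ·
  (0,3): δ = 24.30°  ✓
  (0,4): δ = 32.62°  ✓
  (0,5): δ = 102.39°  ·
  (0,6): δ = 143.25°  ·
  (1,2): δ = 117.38°  ·
  (1,3): δ = 87.46°  ·
  (1,4): δ = 30.53°  ✓
  (1,5): δ = 39.24°  ·
  (1,6): δ = 80.10°  ·
  (2,3): δ = 150.08°  ·
  (2,4): δ = 93.15°  ·
  (2,5): δ = 23.38°  ✓
  (2,6): δ = 17.48°  ✓
  (3,4): δ = 123.07°  ·
  (3,5): δ = 53.30°  ·
  (3,6): δ = 12.45°  ✓
  (4,5): δ = 110.23°  ·
  (4,6): δ = 69.37°  ·
  (5,6): δ = 139.14°  ·
antipodal pairs: 6

count = 6; pairs: (0,3), (0,4), (1,4), (2,5), (2,6), (3,6)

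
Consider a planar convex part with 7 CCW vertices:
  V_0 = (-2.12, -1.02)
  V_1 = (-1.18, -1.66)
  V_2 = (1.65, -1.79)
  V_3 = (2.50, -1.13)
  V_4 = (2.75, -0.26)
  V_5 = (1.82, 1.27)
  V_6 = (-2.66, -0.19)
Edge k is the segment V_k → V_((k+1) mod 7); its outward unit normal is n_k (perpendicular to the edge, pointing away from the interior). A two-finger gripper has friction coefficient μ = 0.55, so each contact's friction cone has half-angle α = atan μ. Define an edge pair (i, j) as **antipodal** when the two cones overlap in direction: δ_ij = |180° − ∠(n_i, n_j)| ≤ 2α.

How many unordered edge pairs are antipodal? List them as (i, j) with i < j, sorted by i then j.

count = 8; pairs: (0,4), (0,5), (1,4), (1,5), (2,5), (3,5), (3,6), (4,6)

α = atan 0.55 = 28.81°;  2α = 57.62°
n_0 = (-0.5628, -0.8266)
n_1 = (-0.0459, -0.9989)
n_2 = (+0.6133, -0.7899)
n_3 = (+0.9611, -0.2762)
n_4 = (+0.8545, +0.5194)
n_5 = (-0.3099, +0.9508)
n_6 = (-0.8382, -0.5453)
  (0,1): δ = 148.38°  ·
  (0,2): δ = 107.92°  ·
  (0,3): δ = 71.78°  ·
  (0,4): δ = 24.46°  ✓
  (0,5): δ = 52.30°  ✓
  (0,6): δ = 157.30°  ·
  (1,2): δ = 139.54°  ·
  (1,3): δ = 103.40°  ·
  (1,4): δ = 56.08°  ✓
  (1,5): δ = 20.68°  ✓
  (1,6): δ = 125.68°  ·
  (2,3): δ = 143.86°  ·
  (2,4): δ = 96.54°  ·
  (2,5): δ = 19.78°  ✓
  (2,6): δ = 85.22°  ·
  (3,4): δ = 132.67°  ·
  (3,5): δ = 55.92°  ✓
  (3,6): δ = 49.08°  ✓
  (4,5): δ = 103.24°  ·
  (4,6): δ = 1.76°  ✓
  (5,6): δ = 75.00°  ·
antipodal pairs: 8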